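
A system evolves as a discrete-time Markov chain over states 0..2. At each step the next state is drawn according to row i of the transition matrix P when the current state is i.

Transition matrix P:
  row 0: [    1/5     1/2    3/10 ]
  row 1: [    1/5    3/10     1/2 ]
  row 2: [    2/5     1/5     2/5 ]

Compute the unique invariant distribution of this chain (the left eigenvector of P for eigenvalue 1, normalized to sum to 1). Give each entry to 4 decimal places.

Balance equations π_j = Σ_i π_i·P[i][j]:
  π_0 = 1/5·π_0 + 1/5·π_1 + 2/5·π_2
  π_1 = 1/2·π_0 + 3/10·π_1 + 1/5·π_2
  normalize: π_0 + π_1 + π_2 = 1
Solving the linear system gives exactly π = [16/57, 6/19, 23/57].

π = [0.2807, 0.3158, 0.4035]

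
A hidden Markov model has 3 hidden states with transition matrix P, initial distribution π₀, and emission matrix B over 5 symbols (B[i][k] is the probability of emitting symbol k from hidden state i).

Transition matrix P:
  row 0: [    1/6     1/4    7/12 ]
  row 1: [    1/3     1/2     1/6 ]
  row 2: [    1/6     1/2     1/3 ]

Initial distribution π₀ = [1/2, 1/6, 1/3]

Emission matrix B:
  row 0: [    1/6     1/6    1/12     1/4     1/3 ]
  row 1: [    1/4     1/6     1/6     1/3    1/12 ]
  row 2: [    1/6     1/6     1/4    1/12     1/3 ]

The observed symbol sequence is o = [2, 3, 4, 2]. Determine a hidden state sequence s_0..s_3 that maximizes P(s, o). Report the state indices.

path = [2, 1, 0, 2]

t=0: δ = [4.167e-02, 2.778e-02, 8.333e-02]  (obs o_0=2)
t=1: δ = [3.472e-03, 1.389e-02, 2.315e-03]  ψ = [2, 2, 2]  (obs o_1=3)
t=2: δ = [1.543e-03, 5.787e-04, 7.716e-04]  ψ = [1, 1, 1]  (obs o_2=4)
t=3: δ = [2.143e-05, 6.430e-05, 2.251e-04]  ψ = [0, 0, 0]  (obs o_3=2)
backtrack: best end state = 2; path = [2, 1, 0, 2]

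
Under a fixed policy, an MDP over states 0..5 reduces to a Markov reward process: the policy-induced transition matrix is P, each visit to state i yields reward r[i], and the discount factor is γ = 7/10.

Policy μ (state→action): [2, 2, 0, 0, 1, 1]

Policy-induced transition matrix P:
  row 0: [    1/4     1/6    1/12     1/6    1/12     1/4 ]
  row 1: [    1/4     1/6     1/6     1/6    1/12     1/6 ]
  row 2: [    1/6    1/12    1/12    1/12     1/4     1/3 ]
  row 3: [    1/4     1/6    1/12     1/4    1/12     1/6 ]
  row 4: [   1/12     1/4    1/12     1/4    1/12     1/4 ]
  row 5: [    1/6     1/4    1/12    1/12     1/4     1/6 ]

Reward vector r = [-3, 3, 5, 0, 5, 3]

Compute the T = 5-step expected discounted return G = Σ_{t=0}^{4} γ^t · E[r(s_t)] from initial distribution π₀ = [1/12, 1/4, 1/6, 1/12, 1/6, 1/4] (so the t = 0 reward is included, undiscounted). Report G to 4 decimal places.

t=0: π = [0.0833, 0.2500, 0.1667, 0.0833, 0.1667, 0.2500], E[r] = 2.9167, γ^t·E[r] = 2.916667, running G = 2.916667
t=1: π = [0.1875, 0.1875, 0.1042, 0.1528, 0.1528, 0.2153], E[r] = 1.9306, γ^t·E[r] = 1.351389, running G = 4.268056
t=2: π = [0.1979, 0.1887, 0.0990, 0.1655, 0.1366, 0.2124], E[r] = 1.7870, γ^t·E[r] = 0.875648, running G = 5.143704
t=3: π = [0.2013, 0.1875, 0.0991, 0.1659, 0.1352, 0.2110], E[r] = 1.7631, γ^t·E[r] = 0.604749, running G = 5.748453
t=4: π = [0.2016, 0.1873, 0.0990, 0.1659, 0.1350, 0.2112], E[r] = 1.7605, γ^t·E[r] = 0.422686, running G = 6.171139

G = 6.1711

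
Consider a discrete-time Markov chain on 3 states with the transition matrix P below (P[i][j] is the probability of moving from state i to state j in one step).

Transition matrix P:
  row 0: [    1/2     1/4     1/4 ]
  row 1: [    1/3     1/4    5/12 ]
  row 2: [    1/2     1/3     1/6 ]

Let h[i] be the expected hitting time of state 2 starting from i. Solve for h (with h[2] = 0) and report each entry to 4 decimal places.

First-step conditioning: h[2] = 0; for i ≠ 2, h[i] = 1 + Σ_k P[i][k]·h[k].
  h[0] = 1 + 1/2·h[0] + 1/4·h[1]
  h[1] = 1 + 1/3·h[0] + 1/4·h[1]
Solving the 2×2 linear system over states ≠ 2 gives exactly h = [24/7, 20/7, 0] (h[2] = 0 is the target).

h = [3.4286, 2.8571, 0.0000]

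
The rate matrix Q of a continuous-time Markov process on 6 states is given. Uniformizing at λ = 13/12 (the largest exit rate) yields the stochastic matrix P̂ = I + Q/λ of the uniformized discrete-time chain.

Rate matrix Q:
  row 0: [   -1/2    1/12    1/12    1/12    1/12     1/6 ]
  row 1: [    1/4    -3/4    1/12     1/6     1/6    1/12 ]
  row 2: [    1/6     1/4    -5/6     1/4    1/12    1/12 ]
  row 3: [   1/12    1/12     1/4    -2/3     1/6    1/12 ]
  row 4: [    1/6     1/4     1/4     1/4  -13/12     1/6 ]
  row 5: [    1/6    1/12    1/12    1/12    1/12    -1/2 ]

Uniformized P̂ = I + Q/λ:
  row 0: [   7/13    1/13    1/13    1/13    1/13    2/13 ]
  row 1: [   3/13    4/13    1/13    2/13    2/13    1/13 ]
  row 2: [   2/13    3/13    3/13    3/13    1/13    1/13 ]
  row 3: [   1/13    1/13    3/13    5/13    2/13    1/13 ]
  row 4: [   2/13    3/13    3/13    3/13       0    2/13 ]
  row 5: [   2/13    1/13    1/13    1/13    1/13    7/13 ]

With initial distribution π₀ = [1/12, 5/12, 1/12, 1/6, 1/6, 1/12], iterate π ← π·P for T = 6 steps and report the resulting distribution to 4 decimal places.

t=0: π = [0.0833, 0.4167, 0.0833, 0.1667, 0.1667, 0.0833]
t=1: π = [0.2051, 0.2115, 0.1410, 0.1987, 0.1090, 0.1346]
t=2: π = [0.2337, 0.1642, 0.1460, 0.1928, 0.1001, 0.1632]
t=3: π = [0.2415, 0.1527, 0.1444, 0.1867, 0.0967, 0.1779]
t=4: π = [0.2441, 0.1493, 0.1427, 0.1832, 0.0956, 0.1851]
t=5: π = [0.2451, 0.1480, 0.1418, 0.1814, 0.0951, 0.1885]
t=6: π = [0.2456, 0.1475, 0.1413, 0.1806, 0.0949, 0.1901]

π = [0.2456, 0.1475, 0.1413, 0.1806, 0.0949, 0.1901]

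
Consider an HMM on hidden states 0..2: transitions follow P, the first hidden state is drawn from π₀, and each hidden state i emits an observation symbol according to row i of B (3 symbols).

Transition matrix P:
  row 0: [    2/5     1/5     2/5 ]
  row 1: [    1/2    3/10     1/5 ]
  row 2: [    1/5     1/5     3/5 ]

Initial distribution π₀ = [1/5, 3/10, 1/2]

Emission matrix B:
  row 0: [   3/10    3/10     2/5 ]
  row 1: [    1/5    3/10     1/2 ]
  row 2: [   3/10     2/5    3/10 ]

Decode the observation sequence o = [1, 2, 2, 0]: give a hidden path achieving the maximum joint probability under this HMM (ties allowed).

t=0: δ = [6.000e-02, 9.000e-02, 2.000e-01]  (obs o_0=1)
t=1: δ = [1.800e-02, 2.000e-02, 3.600e-02]  ψ = [1, 2, 2]  (obs o_1=2)
t=2: δ = [4.000e-03, 3.600e-03, 6.480e-03]  ψ = [1, 2, 2]  (obs o_2=2)
t=3: δ = [5.400e-04, 2.592e-04, 1.166e-03]  ψ = [1, 2, 2]  (obs o_3=0)
backtrack: best end state = 2; path = [2, 2, 2, 2]

path = [2, 2, 2, 2]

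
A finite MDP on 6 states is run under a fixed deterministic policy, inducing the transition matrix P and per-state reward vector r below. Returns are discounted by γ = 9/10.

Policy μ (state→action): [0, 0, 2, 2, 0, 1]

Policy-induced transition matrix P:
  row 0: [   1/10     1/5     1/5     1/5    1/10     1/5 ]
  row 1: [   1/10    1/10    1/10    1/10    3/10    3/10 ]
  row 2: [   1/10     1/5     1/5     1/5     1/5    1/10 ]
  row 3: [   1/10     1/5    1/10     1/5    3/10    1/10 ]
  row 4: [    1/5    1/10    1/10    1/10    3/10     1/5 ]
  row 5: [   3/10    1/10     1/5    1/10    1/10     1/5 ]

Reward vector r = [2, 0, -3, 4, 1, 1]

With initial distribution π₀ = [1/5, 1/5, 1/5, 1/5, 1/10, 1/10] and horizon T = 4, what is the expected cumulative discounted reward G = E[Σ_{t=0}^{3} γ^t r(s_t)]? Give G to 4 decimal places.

t=0: π = [0.2000, 0.2000, 0.2000, 0.2000, 0.1000, 0.1000], E[r] = 0.8000, γ^t·E[r] = 0.800000, running G = 0.800000
t=1: π = [0.1300, 0.1600, 0.1500, 0.1600, 0.2200, 0.1800], E[r] = 0.8500, γ^t·E[r] = 0.765000, running G = 1.565000
t=2: π = [0.1580, 0.1440, 0.1460, 0.1440, 0.2230, 0.1850], E[r] = 0.8620, γ^t·E[r] = 0.698220, running G = 2.263220
t=3: π = [0.1593, 0.1448, 0.1489, 0.1448, 0.2168, 0.1854], E[r] = 0.8533, γ^t·E[r] = 0.622056, running G = 2.885276

G = 2.8853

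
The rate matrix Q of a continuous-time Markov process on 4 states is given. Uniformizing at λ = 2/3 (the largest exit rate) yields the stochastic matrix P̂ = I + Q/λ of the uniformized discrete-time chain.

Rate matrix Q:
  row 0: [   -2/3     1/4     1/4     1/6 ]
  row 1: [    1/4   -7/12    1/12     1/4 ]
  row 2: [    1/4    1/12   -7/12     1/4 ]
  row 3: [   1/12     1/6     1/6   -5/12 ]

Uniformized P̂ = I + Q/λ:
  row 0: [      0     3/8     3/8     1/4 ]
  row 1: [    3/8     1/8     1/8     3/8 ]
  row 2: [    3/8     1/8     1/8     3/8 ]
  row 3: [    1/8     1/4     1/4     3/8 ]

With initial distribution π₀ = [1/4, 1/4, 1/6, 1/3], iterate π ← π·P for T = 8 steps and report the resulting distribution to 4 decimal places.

π = [0.2093, 0.2209, 0.2209, 0.3488]

t=0: π = [0.2500, 0.2500, 0.1667, 0.3333]
t=1: π = [0.1979, 0.2292, 0.2292, 0.3438]
t=2: π = [0.2148, 0.2174, 0.2174, 0.3503]
t=3: π = [0.2069, 0.2225, 0.2225, 0.3481]
t=4: π = [0.2104, 0.2202, 0.2202, 0.3491]
t=5: π = [0.2088, 0.2212, 0.2212, 0.3487]
t=6: π = [0.2095, 0.2208, 0.2208, 0.3489]
t=7: π = [0.2092, 0.2210, 0.2210, 0.3488]
t=8: π = [0.2093, 0.2209, 0.2209, 0.3488]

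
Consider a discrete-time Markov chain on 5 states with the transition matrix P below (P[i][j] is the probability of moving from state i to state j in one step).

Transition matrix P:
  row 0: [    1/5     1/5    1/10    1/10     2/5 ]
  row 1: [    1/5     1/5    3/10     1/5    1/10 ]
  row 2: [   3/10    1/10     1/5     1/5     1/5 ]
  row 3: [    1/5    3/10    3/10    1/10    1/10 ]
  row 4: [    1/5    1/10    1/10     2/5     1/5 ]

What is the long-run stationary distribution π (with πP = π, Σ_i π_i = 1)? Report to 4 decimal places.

π = [0.2195, 0.1798, 0.1954, 0.1993, 0.2060]

Balance equations π_j = Σ_i π_i·P[i][j]:
  π_0 = 1/5·π_0 + 1/5·π_1 + 3/10·π_2 + 1/5·π_3 + 1/5·π_4
  π_1 = 1/5·π_0 + 1/5·π_1 + 1/10·π_2 + 3/10·π_3 + 1/10·π_4
  π_2 = 1/10·π_0 + 3/10·π_1 + 1/5·π_2 + 3/10·π_3 + 1/10·π_4
  π_3 = 1/10·π_0 + 1/5·π_1 + 1/5·π_2 + 1/10·π_3 + 2/5·π_4
  normalize: π_0 + π_1 + π_2 + π_3 + π_4 = 1
Solving the linear system gives exactly π = [227/1034, 2045/11374, 101/517, 2267/11374, 213/1034].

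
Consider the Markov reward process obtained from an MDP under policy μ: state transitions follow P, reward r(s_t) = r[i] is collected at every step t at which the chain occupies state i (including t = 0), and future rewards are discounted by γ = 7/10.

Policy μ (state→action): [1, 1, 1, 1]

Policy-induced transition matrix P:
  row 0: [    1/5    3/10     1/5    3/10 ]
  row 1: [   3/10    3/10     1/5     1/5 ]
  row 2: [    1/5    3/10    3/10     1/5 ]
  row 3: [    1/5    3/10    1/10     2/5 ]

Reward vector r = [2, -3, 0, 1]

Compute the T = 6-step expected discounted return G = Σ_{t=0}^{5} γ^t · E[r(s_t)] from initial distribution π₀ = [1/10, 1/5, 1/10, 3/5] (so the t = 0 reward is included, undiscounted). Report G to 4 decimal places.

t=0: π = [0.1000, 0.2000, 0.1000, 0.6000], E[r] = 0.2000, γ^t·E[r] = 0.200000, running G = 0.200000
t=1: π = [0.2200, 0.3000, 0.1500, 0.3300], E[r] = -0.1300, γ^t·E[r] = -0.091000, running G = 0.109000
t=2: π = [0.2300, 0.3000, 0.1820, 0.2880], E[r] = -0.1520, γ^t·E[r] = -0.074480, running G = 0.034520
t=3: π = [0.2300, 0.3000, 0.1894, 0.2806], E[r] = -0.1594, γ^t·E[r] = -0.054674, running G = -0.020154
t=4: π = [0.2300, 0.3000, 0.1909, 0.2791], E[r] = -0.1609, γ^t·E[r] = -0.038627, running G = -0.058781
t=5: π = [0.2300, 0.3000, 0.1912, 0.2788], E[r] = -0.1612, γ^t·E[r] = -0.027089, running G = -0.085870

G = -0.0859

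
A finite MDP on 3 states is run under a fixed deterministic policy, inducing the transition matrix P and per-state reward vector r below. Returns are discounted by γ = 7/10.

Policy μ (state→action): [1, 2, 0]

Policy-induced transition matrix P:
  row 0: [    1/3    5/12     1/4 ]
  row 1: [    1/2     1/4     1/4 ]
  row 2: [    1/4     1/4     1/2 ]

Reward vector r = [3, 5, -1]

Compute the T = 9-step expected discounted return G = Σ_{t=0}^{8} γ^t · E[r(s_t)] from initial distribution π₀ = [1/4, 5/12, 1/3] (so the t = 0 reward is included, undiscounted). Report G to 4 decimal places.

G = 7.5035

t=0: π = [0.2500, 0.4167, 0.3333], E[r] = 2.5000, γ^t·E[r] = 2.500000, running G = 2.500000
t=1: π = [0.3750, 0.2917, 0.3333], E[r] = 2.2500, γ^t·E[r] = 1.575000, running G = 4.075000
t=2: π = [0.3542, 0.3125, 0.3333], E[r] = 2.2917, γ^t·E[r] = 1.122917, running G = 5.197917
t=3: π = [0.3576, 0.3090, 0.3333], E[r] = 2.2847, γ^t·E[r] = 0.783660, running G = 5.981576
t=4: π = [0.3571, 0.3096, 0.3333], E[r] = 2.2859, γ^t·E[r] = 0.548840, running G = 6.530416
t=5: π = [0.3572, 0.3095, 0.3333], E[r] = 2.2857, γ^t·E[r] = 0.384155, running G = 6.914571
t=6: π = [0.3571, 0.3095, 0.3333], E[r] = 2.2857, γ^t·E[r] = 0.268913, running G = 7.183484
t=7: π = [0.3571, 0.3095, 0.3333], E[r] = 2.2857, γ^t·E[r] = 0.188238, running G = 7.371722
t=8: π = [0.3571, 0.3095, 0.3333], E[r] = 2.2857, γ^t·E[r] = 0.131767, running G = 7.503489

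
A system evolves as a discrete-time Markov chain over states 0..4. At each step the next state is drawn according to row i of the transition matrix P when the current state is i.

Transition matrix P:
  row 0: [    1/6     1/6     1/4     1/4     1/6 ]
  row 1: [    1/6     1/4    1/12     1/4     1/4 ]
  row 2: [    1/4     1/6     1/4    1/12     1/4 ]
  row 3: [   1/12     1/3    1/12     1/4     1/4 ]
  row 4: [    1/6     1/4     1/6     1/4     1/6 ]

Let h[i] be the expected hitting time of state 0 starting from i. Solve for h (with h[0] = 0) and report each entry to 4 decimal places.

h = [0.0000, 6.3372, 5.5978, 6.8653, 6.2803]

First-step conditioning: h[0] = 0; for i ≠ 0, h[i] = 1 + Σ_k P[i][k]·h[k].
  h[1] = 1 + 1/4·h[1] + 1/12·h[2] + 1/4·h[3] + 1/4·h[4]
  h[2] = 1 + 1/6·h[1] + 1/4·h[2] + 1/12·h[3] + 1/4·h[4]
  h[3] = 1 + 1/3·h[1] + 1/12·h[2] + 1/4·h[3] + 1/4·h[4]
  h[4] = 1 + 1/4·h[1] + 1/6·h[2] + 1/4·h[3] + 1/6·h[4]
Solving the 4×4 linear system over states ≠ 0 gives exactly h = [0, 9360/1477, 8268/1477, 10140/1477, 9276/1477] (h[0] = 0 is the target).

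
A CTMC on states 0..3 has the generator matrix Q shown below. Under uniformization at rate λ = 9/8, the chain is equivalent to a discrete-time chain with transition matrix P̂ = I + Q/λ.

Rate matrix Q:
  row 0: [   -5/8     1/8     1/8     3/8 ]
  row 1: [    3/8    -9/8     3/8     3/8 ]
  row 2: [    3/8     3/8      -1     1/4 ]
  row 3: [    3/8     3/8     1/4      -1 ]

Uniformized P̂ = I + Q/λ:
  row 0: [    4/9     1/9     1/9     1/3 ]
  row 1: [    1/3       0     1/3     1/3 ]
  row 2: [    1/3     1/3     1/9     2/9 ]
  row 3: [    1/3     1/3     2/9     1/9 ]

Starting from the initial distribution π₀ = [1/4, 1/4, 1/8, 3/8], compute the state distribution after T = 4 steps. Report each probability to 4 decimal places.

t=0: π = [0.2500, 0.2500, 0.1250, 0.3750]
t=1: π = [0.3611, 0.1944, 0.2083, 0.2361]
t=2: π = [0.3735, 0.1883, 0.1806, 0.2577]
t=3: π = [0.3748, 0.1876, 0.1816, 0.2560]
t=4: π = [0.3750, 0.1875, 0.1812, 0.2563]

π = [0.3750, 0.1875, 0.1812, 0.2563]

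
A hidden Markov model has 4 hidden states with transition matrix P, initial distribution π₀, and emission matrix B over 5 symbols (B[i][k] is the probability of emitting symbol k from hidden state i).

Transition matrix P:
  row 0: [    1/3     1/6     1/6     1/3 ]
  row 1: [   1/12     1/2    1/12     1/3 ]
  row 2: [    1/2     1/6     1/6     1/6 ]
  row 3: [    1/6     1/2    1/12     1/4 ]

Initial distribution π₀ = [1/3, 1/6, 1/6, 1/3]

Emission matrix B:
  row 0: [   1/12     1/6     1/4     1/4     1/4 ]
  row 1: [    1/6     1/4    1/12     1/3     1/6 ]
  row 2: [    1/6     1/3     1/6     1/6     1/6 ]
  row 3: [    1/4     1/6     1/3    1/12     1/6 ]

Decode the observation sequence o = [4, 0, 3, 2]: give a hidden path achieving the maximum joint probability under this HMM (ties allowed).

path = [0, 3, 1, 3]

t=0: δ = [8.333e-02, 2.778e-02, 2.778e-02, 5.556e-02]  (obs o_0=4)
t=1: δ = [2.315e-03, 4.630e-03, 2.315e-03, 6.944e-03]  ψ = [0, 3, 0, 0]  (obs o_1=0)
t=2: δ = [2.894e-04, 1.157e-03, 9.645e-05, 1.447e-04]  ψ = [2, 3, 3, 3]  (obs o_2=3)
t=3: δ = [2.411e-05, 4.823e-05, 1.608e-05, 1.286e-04]  ψ = [0, 1, 1, 1]  (obs o_3=2)
backtrack: best end state = 3; path = [0, 3, 1, 3]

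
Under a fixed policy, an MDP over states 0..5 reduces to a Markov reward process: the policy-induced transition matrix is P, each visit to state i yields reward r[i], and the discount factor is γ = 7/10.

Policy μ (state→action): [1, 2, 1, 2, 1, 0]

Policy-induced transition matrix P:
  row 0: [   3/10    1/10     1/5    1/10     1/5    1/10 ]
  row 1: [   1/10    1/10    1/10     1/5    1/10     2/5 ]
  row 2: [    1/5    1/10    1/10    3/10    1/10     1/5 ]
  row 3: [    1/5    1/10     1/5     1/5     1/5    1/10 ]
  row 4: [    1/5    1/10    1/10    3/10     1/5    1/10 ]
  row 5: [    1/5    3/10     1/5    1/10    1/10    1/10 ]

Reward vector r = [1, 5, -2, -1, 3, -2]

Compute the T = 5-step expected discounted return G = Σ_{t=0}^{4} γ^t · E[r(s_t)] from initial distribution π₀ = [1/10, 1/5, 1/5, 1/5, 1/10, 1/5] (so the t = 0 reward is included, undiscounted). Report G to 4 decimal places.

t=0: π = [0.1000, 0.2000, 0.2000, 0.2000, 0.1000, 0.2000], E[r] = 0.4000, γ^t·E[r] = 0.400000, running G = 0.400000
t=1: π = [0.1900, 0.1400, 0.1500, 0.2000, 0.1400, 0.1800], E[r] = 0.4500, γ^t·E[r] = 0.315000, running G = 0.715000
t=2: π = [0.2050, 0.1360, 0.1570, 0.1920, 0.1530, 0.1570], E[r] = 0.5240, γ^t·E[r] = 0.256760, running G = 0.971760
t=3: π = [0.2069, 0.1314, 0.1554, 0.1948, 0.1550, 0.1565], E[r] = 0.5103, γ^t·E[r] = 0.175033, running G = 1.146793
t=4: π = [0.2076, 0.1313, 0.1558, 0.1947, 0.1557, 0.1550], E[r] = 0.5148, γ^t·E[r] = 0.123603, running G = 1.270396

G = 1.2704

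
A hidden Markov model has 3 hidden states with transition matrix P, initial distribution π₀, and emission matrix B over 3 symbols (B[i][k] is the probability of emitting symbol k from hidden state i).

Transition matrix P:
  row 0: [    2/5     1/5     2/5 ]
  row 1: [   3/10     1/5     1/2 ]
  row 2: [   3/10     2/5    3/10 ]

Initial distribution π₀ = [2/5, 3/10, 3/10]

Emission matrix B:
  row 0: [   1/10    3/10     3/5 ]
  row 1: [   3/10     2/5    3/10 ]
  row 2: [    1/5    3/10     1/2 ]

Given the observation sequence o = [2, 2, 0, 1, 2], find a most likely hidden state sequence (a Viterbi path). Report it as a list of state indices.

t=0: δ = [2.400e-01, 9.000e-02, 1.500e-01]  (obs o_0=2)
t=1: δ = [5.760e-02, 1.800e-02, 4.800e-02]  ψ = [0, 2, 0]  (obs o_1=2)
t=2: δ = [2.304e-03, 5.760e-03, 4.608e-03]  ψ = [0, 2, 0]  (obs o_2=0)
t=3: δ = [5.184e-04, 7.373e-04, 8.640e-04]  ψ = [1, 2, 1]  (obs o_3=1)
t=4: δ = [1.555e-04, 1.037e-04, 1.843e-04]  ψ = [2, 2, 1]  (obs o_4=2)
backtrack: best end state = 2; path = [0, 0, 2, 1, 2]

path = [0, 0, 2, 1, 2]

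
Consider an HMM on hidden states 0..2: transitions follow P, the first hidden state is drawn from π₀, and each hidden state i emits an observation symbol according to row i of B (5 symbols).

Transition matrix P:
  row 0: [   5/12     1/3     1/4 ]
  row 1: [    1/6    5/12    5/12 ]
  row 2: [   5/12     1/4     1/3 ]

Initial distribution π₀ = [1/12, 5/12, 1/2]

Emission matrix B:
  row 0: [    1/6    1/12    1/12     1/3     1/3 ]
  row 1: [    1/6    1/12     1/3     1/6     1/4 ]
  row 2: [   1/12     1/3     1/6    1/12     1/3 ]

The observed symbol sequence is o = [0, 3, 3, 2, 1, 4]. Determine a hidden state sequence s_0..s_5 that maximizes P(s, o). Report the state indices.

t=0: δ = [1.389e-02, 6.944e-02, 4.167e-02]  (obs o_0=0)
t=1: δ = [5.787e-03, 4.823e-03, 2.411e-03]  ψ = [2, 1, 1]  (obs o_1=3)
t=2: δ = [8.038e-04, 3.349e-04, 1.674e-04]  ψ = [0, 1, 1]  (obs o_2=3)
t=3: δ = [2.791e-05, 8.931e-05, 3.349e-05]  ψ = [0, 0, 0]  (obs o_3=2)
t=4: δ = [1.240e-06, 3.101e-06, 1.240e-05]  ψ = [1, 1, 1]  (obs o_4=1)
t=5: δ = [1.723e-06, 7.752e-07, 1.378e-06]  ψ = [2, 2, 2]  (obs o_5=4)
backtrack: best end state = 0; path = [2, 0, 0, 1, 2, 0]

path = [2, 0, 0, 1, 2, 0]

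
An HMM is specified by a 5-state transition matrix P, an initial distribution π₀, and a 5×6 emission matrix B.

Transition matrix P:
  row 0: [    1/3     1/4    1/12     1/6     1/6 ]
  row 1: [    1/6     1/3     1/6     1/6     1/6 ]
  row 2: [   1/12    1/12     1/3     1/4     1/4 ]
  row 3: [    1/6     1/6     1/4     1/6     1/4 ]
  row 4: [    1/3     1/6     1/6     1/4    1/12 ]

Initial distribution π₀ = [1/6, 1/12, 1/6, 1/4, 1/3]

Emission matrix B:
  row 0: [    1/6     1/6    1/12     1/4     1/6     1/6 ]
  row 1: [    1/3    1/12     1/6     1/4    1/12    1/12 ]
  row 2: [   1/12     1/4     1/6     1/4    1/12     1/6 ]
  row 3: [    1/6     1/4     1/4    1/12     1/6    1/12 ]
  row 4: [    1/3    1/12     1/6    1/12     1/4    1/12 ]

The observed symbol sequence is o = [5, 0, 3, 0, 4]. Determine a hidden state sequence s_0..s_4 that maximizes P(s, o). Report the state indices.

path = [0, 1, 1, 1, 4]

t=0: δ = [2.778e-02, 6.944e-03, 2.778e-02, 2.083e-02, 2.778e-02]  (obs o_0=5)
t=1: δ = [1.543e-03, 2.315e-03, 7.716e-04, 1.157e-03, 2.315e-03]  ψ = [0, 0, 2, 2, 2]  (obs o_1=0)
t=2: δ = [1.929e-04, 1.929e-04, 9.645e-05, 4.823e-05, 3.215e-05]  ψ = [4, 1, 1, 4, 1]  (obs o_2=3)
t=3: δ = [1.072e-05, 2.143e-05, 2.679e-06, 5.358e-06, 1.072e-05]  ψ = [0, 1, 1, 0, 0]  (obs o_3=0)
t=4: δ = [5.954e-07, 5.954e-07, 2.977e-07, 5.954e-07, 8.931e-07]  ψ = [0, 1, 1, 1, 1]  (obs o_4=4)
backtrack: best end state = 4; path = [0, 1, 1, 1, 4]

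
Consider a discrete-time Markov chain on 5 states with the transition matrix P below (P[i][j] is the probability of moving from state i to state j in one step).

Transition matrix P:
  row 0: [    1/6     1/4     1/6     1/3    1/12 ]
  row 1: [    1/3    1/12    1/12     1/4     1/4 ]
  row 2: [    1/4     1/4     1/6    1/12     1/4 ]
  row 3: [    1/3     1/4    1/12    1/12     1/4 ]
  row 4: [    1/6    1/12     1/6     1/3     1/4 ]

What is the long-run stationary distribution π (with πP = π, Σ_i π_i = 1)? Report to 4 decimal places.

Balance equations π_j = Σ_i π_i·P[i][j]:
  π_0 = 1/6·π_0 + 1/3·π_1 + 1/4·π_2 + 1/3·π_3 + 1/6·π_4
  π_1 = 1/4·π_0 + 1/12·π_1 + 1/4·π_2 + 1/4·π_3 + 1/12·π_4
  π_2 = 1/6·π_0 + 1/12·π_1 + 1/6·π_2 + 1/12·π_3 + 1/6·π_4
  π_3 = 1/3·π_0 + 1/4·π_1 + 1/12·π_2 + 1/12·π_3 + 1/3·π_4
  normalize: π_0 + π_1 + π_2 + π_3 + π_4 = 1
Solving the linear system gives exactly π = [447/1814, 1171/6349, 120/907, 1447/6349, 379/1814].

π = [0.2464, 0.1844, 0.1323, 0.2279, 0.2089]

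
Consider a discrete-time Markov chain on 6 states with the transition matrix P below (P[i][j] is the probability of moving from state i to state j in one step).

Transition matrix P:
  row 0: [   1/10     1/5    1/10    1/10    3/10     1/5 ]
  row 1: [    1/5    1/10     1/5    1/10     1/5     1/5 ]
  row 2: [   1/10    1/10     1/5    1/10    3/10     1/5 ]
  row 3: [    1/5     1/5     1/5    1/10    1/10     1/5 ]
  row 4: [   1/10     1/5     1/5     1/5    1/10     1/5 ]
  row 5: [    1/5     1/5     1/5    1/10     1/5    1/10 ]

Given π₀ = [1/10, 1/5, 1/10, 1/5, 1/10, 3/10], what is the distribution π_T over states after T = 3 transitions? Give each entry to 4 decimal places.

t=0: π = [0.1000, 0.2000, 0.1000, 0.2000, 0.1000, 0.3000]
t=1: π = [0.1700, 0.1700, 0.1900, 0.1100, 0.1900, 0.1700]
t=2: π = [0.1450, 0.1640, 0.1830, 0.1190, 0.2060, 0.1830]
t=3: π = [0.1466, 0.1653, 0.1855, 0.1206, 0.2003, 0.1817]

π = [0.1466, 0.1653, 0.1855, 0.1206, 0.2003, 0.1817]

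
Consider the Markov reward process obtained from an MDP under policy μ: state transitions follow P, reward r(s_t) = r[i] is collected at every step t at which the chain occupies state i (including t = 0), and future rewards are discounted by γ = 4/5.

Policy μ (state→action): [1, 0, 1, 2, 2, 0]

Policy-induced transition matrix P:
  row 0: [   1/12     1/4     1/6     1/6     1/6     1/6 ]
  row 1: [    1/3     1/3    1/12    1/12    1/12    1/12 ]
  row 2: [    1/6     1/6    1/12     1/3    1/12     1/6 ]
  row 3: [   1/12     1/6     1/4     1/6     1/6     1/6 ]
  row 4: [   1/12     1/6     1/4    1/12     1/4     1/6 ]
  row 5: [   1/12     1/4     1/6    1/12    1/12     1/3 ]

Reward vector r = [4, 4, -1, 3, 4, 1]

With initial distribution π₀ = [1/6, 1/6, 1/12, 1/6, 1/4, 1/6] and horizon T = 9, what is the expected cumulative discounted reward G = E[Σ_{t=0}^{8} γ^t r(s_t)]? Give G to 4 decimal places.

G = 11.2620

t=0: π = [0.1667, 0.1667, 0.0833, 0.1667, 0.2500, 0.1667], E[r] = 2.9167, γ^t·E[r] = 2.916667, running G = 2.916667
t=1: π = [0.1319, 0.2222, 0.1806, 0.1319, 0.1528, 0.1806], E[r] = 2.4236, γ^t·E[r] = 1.938889, running G = 4.855556
t=2: π = [0.1539, 0.2297, 0.1568, 0.1505, 0.1308, 0.1782], E[r] = 2.5307, γ^t·E[r] = 1.619630, running G = 6.475185
t=3: π = [0.1538, 0.2326, 0.1579, 0.1479, 0.1305, 0.1772], E[r] = 2.5310, γ^t·E[r] = 1.295852, running G = 7.771037
t=4: π = [0.1547, 0.2330, 0.1573, 0.1480, 0.1302, 0.1768], E[r] = 2.5350, γ^t·E[r] = 1.038328, running G = 8.809365
t=5: π = [0.1547, 0.2331, 0.1573, 0.1479, 0.1303, 0.1767], E[r] = 2.5354, γ^t·E[r] = 0.830791, running G = 9.640155
t=6: π = [0.1547, 0.2331, 0.1573, 0.1479, 0.1303, 0.1767], E[r] = 2.5355, γ^t·E[r] = 0.664668, running G = 10.304823
t=7: π = [0.1547, 0.2331, 0.1573, 0.1479, 0.1303, 0.1767], E[r] = 2.5355, γ^t·E[r] = 0.531738, running G = 10.836562
t=8: π = [0.1547, 0.2331, 0.1573, 0.1479, 0.1303, 0.1767], E[r] = 2.5355, γ^t·E[r] = 0.425391, running G = 11.261952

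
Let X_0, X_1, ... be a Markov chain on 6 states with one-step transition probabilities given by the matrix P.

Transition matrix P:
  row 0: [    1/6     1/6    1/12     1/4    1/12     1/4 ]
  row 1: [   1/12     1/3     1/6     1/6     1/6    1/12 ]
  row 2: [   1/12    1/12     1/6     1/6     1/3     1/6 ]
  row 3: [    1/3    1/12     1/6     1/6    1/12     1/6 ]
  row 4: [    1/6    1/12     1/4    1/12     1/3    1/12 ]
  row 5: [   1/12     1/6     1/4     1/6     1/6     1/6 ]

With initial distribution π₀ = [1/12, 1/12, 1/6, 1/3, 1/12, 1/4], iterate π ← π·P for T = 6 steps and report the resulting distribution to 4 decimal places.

t=0: π = [0.0833, 0.0833, 0.1667, 0.3333, 0.0833, 0.2500]
t=1: π = [0.1806, 0.1319, 0.1875, 0.1667, 0.1736, 0.1597]
t=2: π = [0.1545, 0.1447, 0.1794, 0.1672, 0.1979, 0.1563]
t=3: π = [0.1545, 0.1454, 0.1833, 0.1630, 0.2027, 0.1510]
t=4: π = [0.1539, 0.1451, 0.1833, 0.1626, 0.2045, 0.1505]
t=5: π = [0.1539, 0.1450, 0.1834, 0.1624, 0.2049, 0.1503]
t=6: π = [0.1538, 0.1449, 0.1835, 0.1624, 0.2050, 0.1503]

π = [0.1538, 0.1449, 0.1835, 0.1624, 0.2050, 0.1503]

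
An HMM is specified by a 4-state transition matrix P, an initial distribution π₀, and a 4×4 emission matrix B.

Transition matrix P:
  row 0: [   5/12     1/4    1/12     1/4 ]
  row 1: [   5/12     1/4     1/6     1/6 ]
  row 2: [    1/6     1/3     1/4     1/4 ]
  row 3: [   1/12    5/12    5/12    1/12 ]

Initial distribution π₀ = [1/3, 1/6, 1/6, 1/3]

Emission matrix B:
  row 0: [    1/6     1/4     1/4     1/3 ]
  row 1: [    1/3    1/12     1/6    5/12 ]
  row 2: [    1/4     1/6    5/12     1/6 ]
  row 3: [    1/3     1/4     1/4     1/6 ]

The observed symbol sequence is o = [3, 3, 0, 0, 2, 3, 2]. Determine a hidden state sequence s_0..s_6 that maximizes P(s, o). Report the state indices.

t=0: δ = [1.111e-01, 6.944e-02, 2.778e-02, 5.556e-02]  (obs o_0=3)
t=1: δ = [1.543e-02, 1.157e-02, 3.858e-03, 4.630e-03]  ψ = [0, 0, 3, 0]  (obs o_1=3)
t=2: δ = [1.072e-03, 1.286e-03, 4.823e-04, 1.286e-03]  ψ = [0, 0, 1, 0]  (obs o_2=0)
t=3: δ = [8.931e-05, 1.786e-04, 1.340e-04, 8.931e-05]  ψ = [1, 3, 3, 0]  (obs o_3=0)
t=4: δ = [1.861e-05, 7.442e-06, 1.550e-05, 8.372e-06]  ψ = [1, 1, 3, 2]  (obs o_4=2)
t=5: δ = [2.584e-06, 2.153e-06, 6.460e-07, 7.752e-07]  ψ = [0, 2, 2, 0]  (obs o_5=3)
t=6: δ = [2.692e-07, 1.077e-07, 1.495e-07, 1.615e-07]  ψ = [0, 0, 1, 0]  (obs o_6=2)
backtrack: best end state = 0; path = [0, 0, 3, 1, 0, 0, 0]

path = [0, 0, 3, 1, 0, 0, 0]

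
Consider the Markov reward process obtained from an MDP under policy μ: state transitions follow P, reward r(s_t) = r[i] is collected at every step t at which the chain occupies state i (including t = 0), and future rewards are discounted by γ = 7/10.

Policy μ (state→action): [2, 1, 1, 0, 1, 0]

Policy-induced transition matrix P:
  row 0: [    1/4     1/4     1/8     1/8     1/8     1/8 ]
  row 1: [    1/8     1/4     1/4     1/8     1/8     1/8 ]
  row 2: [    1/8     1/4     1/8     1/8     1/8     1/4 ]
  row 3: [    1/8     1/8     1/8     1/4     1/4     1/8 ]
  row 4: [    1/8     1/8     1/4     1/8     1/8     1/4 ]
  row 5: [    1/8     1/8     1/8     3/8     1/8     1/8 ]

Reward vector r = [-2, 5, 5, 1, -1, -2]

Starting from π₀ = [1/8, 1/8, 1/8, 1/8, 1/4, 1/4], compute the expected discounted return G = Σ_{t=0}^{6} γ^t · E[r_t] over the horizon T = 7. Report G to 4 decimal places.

t=0: π = [0.1250, 0.1250, 0.1250, 0.1250, 0.2500, 0.2500], E[r] = 0.3750, γ^t·E[r] = 0.375000, running G = 0.375000
t=1: π = [0.1406, 0.1719, 0.1719, 0.2031, 0.1406, 0.1719], E[r] = 1.1563, γ^t·E[r] = 0.809375, running G = 1.184375
t=2: π = [0.1426, 0.1855, 0.1641, 0.1934, 0.1504, 0.1641], E[r] = 1.1777, γ^t·E[r] = 0.577090, running G = 1.761465
t=3: π = [0.1428, 0.1865, 0.1670, 0.1902, 0.1492, 0.1643], E[r] = 1.1943, γ^t·E[r] = 0.409657, running G = 2.171122
t=4: π = [0.1429, 0.1870, 0.1670, 0.1898, 0.1488, 0.1645], E[r] = 1.1964, γ^t·E[r] = 0.287244, running G = 2.458366
t=5: π = [0.1429, 0.1871, 0.1670, 0.1899, 0.1487, 0.1645], E[r] = 1.1969, γ^t·E[r] = 0.201164, running G = 2.659529
t=6: π = [0.1429, 0.1871, 0.1670, 0.1898, 0.1487, 0.1645], E[r] = 1.1970, γ^t·E[r] = 0.140821, running G = 2.800351

G = 2.8004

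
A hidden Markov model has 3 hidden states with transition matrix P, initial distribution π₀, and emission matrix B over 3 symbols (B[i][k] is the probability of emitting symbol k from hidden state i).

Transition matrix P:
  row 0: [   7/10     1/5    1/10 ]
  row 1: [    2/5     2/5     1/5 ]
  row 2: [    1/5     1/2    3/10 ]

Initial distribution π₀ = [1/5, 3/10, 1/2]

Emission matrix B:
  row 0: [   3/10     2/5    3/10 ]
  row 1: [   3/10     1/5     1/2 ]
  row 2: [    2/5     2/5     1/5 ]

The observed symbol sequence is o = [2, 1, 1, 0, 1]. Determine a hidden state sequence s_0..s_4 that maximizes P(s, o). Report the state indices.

path = [1, 0, 0, 0, 0]

t=0: δ = [6.000e-02, 1.500e-01, 1.000e-01]  (obs o_0=2)
t=1: δ = [2.400e-02, 1.200e-02, 1.200e-02]  ψ = [1, 1, 1]  (obs o_1=1)
t=2: δ = [6.720e-03, 1.200e-03, 1.440e-03]  ψ = [0, 2, 2]  (obs o_2=1)
t=3: δ = [1.411e-03, 4.032e-04, 2.688e-04]  ψ = [0, 0, 0]  (obs o_3=0)
t=4: δ = [3.951e-04, 5.645e-05, 5.645e-05]  ψ = [0, 0, 0]  (obs o_4=1)
backtrack: best end state = 0; path = [1, 0, 0, 0, 0]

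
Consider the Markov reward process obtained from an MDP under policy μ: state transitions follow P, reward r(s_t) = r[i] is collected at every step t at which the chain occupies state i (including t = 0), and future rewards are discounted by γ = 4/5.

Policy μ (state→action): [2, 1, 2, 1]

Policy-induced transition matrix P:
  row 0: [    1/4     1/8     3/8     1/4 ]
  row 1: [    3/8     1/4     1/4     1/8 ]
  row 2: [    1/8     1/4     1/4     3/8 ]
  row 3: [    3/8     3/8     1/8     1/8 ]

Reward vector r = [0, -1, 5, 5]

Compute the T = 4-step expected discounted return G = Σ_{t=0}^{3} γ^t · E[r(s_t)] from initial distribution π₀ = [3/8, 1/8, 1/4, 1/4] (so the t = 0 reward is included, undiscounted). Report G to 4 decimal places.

t=0: π = [0.3750, 0.1250, 0.2500, 0.2500], E[r] = 2.3750, γ^t·E[r] = 2.375000, running G = 2.375000
t=1: π = [0.2656, 0.2344, 0.2656, 0.2344], E[r] = 2.2656, γ^t·E[r] = 1.812500, running G = 4.187500
t=2: π = [0.2754, 0.2461, 0.2539, 0.2246], E[r] = 2.1465, γ^t·E[r] = 1.373750, running G = 5.561250
t=3: π = [0.2771, 0.2437, 0.2563, 0.2229], E[r] = 2.1526, γ^t·E[r] = 1.102125, running G = 6.663375

G = 6.6634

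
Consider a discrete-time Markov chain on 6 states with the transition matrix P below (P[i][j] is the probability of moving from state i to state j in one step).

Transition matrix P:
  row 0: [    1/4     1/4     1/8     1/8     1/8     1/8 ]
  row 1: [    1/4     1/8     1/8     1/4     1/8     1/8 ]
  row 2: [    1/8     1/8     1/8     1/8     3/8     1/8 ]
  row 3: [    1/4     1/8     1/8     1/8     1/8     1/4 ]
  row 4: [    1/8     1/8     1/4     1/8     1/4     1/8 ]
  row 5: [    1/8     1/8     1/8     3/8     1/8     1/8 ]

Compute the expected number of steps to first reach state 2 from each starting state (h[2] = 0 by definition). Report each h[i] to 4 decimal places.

h = [7.0000, 7.0000, 0.0000, 7.0000, 6.0000, 7.0000]

First-step conditioning: h[2] = 0; for i ≠ 2, h[i] = 1 + Σ_k P[i][k]·h[k].
  h[0] = 1 + 1/4·h[0] + 1/4·h[1] + 1/8·h[3] + 1/8·h[4] + 1/8·h[5]
  h[1] = 1 + 1/4·h[0] + 1/8·h[1] + 1/4·h[3] + 1/8·h[4] + 1/8·h[5]
  h[3] = 1 + 1/4·h[0] + 1/8·h[1] + 1/8·h[3] + 1/8·h[4] + 1/4·h[5]
  h[4] = 1 + 1/8·h[0] + 1/8·h[1] + 1/8·h[3] + 1/4·h[4] + 1/8·h[5]
  h[5] = 1 + 1/8·h[0] + 1/8·h[1] + 3/8·h[3] + 1/8·h[4] + 1/8·h[5]
Solving the 5×5 linear system over states ≠ 2 gives exactly h = [7, 7, 0, 7, 6, 7] (h[2] = 0 is the target).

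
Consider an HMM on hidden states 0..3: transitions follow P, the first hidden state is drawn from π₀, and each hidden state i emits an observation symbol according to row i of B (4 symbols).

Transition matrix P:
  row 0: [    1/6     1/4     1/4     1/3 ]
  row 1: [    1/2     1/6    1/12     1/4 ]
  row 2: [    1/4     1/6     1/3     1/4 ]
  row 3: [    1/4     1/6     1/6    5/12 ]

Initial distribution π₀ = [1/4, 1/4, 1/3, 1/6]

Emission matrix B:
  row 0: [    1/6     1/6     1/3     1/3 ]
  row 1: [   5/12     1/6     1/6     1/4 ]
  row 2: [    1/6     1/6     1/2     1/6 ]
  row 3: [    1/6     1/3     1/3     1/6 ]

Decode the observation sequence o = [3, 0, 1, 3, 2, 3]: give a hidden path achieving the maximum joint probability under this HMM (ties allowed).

t=0: δ = [8.333e-02, 6.250e-02, 5.556e-02, 2.778e-02]  (obs o_0=3)
t=1: δ = [5.208e-03, 8.681e-03, 3.472e-03, 4.630e-03]  ψ = [1, 0, 0, 0]  (obs o_1=0)
t=2: δ = [7.234e-04, 2.411e-04, 2.170e-04, 7.234e-04]  ψ = [1, 1, 0, 1]  (obs o_2=1)
t=3: δ = [6.028e-05, 4.521e-05, 3.014e-05, 5.023e-05]  ψ = [3, 0, 0, 3]  (obs o_3=3)
t=4: δ = [7.535e-06, 2.512e-06, 7.535e-06, 6.977e-06]  ψ = [1, 0, 0, 3]  (obs o_4=2)
t=5: δ = [6.279e-07, 4.710e-07, 4.186e-07, 4.845e-07]  ψ = [2, 0, 2, 3]  (obs o_5=3)
backtrack: best end state = 0; path = [0, 1, 3, 0, 2, 0]

path = [0, 1, 3, 0, 2, 0]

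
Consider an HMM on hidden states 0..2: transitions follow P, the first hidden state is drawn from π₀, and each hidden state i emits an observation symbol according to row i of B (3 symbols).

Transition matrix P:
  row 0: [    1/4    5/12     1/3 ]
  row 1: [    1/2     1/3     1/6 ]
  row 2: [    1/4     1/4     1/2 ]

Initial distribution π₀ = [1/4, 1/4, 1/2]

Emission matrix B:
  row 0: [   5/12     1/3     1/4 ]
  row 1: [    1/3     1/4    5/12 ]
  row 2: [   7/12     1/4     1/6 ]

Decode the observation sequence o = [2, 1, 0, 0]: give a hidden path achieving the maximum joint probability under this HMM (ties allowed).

t=0: δ = [6.250e-02, 1.042e-01, 8.333e-02]  (obs o_0=2)
t=1: δ = [1.736e-02, 8.681e-03, 1.042e-02]  ψ = [1, 1, 2]  (obs o_1=1)
t=2: δ = [1.808e-03, 2.411e-03, 3.376e-03]  ψ = [0, 0, 0]  (obs o_2=0)
t=3: δ = [5.023e-04, 2.813e-04, 9.846e-04]  ψ = [1, 2, 2]  (obs o_3=0)
backtrack: best end state = 2; path = [1, 0, 2, 2]

path = [1, 0, 2, 2]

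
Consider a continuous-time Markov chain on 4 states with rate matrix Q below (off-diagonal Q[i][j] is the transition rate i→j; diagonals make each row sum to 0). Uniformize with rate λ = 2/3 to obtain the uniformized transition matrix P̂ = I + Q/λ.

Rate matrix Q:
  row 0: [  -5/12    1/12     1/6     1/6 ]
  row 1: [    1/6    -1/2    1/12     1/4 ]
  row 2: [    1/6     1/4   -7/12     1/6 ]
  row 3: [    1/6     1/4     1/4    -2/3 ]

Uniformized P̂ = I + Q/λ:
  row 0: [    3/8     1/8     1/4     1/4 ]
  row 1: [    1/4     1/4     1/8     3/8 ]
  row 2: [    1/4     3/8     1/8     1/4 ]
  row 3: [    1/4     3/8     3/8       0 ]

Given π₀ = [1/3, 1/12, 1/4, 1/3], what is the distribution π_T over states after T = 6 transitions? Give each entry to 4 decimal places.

π = [0.2857, 0.2698, 0.2174, 0.2270]

t=0: π = [0.3333, 0.0833, 0.2500, 0.3333]
t=1: π = [0.2917, 0.2813, 0.2500, 0.1771]
t=2: π = [0.2865, 0.2669, 0.2057, 0.2409]
t=3: π = [0.2858, 0.2700, 0.2210, 0.2231]
t=4: π = [0.2857, 0.2698, 0.2165, 0.2280]
t=5: π = [0.2857, 0.2698, 0.2177, 0.2267]
t=6: π = [0.2857, 0.2698, 0.2174, 0.2270]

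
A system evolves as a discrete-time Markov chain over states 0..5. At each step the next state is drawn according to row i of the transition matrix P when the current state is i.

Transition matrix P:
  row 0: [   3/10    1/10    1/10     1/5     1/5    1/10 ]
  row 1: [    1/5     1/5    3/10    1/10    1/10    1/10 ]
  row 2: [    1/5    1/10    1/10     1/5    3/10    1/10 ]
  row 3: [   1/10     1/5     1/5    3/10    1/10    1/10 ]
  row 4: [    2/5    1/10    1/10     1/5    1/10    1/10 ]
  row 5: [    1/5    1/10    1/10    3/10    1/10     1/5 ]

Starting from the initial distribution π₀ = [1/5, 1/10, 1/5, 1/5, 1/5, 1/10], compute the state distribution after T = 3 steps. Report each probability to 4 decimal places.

π = [0.2318, 0.1355, 0.1490, 0.2196, 0.1530, 0.1111]

t=0: π = [0.2000, 0.1000, 0.2000, 0.2000, 0.2000, 0.1000]
t=1: π = [0.2400, 0.1300, 0.1400, 0.2200, 0.1600, 0.1100]
t=2: π = [0.2340, 0.1350, 0.1480, 0.2200, 0.1520, 0.1110]
t=3: π = [0.2318, 0.1355, 0.1490, 0.2196, 0.1530, 0.1111]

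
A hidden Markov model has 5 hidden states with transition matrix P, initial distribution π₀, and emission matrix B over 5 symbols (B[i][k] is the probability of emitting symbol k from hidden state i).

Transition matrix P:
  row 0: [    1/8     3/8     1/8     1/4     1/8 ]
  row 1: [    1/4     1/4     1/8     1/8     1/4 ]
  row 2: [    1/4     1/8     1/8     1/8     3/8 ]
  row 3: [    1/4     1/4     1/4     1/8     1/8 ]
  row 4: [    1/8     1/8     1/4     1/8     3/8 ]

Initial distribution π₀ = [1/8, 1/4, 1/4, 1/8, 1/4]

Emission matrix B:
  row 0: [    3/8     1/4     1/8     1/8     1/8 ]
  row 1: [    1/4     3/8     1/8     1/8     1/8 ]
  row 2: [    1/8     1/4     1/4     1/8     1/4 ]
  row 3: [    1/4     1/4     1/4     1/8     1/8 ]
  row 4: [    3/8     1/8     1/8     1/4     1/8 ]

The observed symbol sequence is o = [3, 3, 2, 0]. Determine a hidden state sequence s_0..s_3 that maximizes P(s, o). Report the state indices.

path = [4, 4, 2, 4]

t=0: δ = [1.562e-02, 3.125e-02, 3.125e-02, 1.562e-02, 6.250e-02]  (obs o_0=3)
t=1: δ = [9.766e-04, 9.766e-04, 1.953e-03, 9.766e-04, 5.859e-03]  ψ = [1, 1, 4, 4, 4]  (obs o_1=3)
t=2: δ = [9.155e-05, 9.155e-05, 3.662e-04, 1.831e-04, 2.747e-04]  ψ = [4, 4, 4, 4, 4]  (obs o_2=2)
t=3: δ = [3.433e-05, 1.144e-05, 8.583e-06, 1.144e-05, 5.150e-05]  ψ = [2, 2, 4, 2, 2]  (obs o_3=0)
backtrack: best end state = 4; path = [4, 4, 2, 4]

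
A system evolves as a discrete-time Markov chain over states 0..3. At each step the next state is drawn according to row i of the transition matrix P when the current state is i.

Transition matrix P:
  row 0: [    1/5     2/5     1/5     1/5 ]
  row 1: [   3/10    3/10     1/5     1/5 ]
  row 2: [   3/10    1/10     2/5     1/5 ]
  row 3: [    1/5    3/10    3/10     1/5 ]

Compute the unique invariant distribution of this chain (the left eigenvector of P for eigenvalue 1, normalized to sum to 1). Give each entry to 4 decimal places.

Balance equations π_j = Σ_i π_i·P[i][j]:
  π_0 = 1/5·π_0 + 3/10·π_1 + 3/10·π_2 + 1/5·π_3
  π_1 = 2/5·π_0 + 3/10·π_1 + 1/10·π_2 + 3/10·π_3
  π_2 = 1/5·π_0 + 1/5·π_1 + 2/5·π_2 + 3/10·π_3
  normalize: π_0 + π_1 + π_2 + π_3 = 1
Solving the linear system gives exactly π = [14/55, 119/440, 11/40, 1/5].

π = [0.2545, 0.2705, 0.2750, 0.2000]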